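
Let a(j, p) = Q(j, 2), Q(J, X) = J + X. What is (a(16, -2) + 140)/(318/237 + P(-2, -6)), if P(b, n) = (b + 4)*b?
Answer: -6241/105 ≈ -59.438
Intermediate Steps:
a(j, p) = 2 + j (a(j, p) = j + 2 = 2 + j)
P(b, n) = b*(4 + b) (P(b, n) = (4 + b)*b = b*(4 + b))
(a(16, -2) + 140)/(318/237 + P(-2, -6)) = ((2 + 16) + 140)/(318/237 - 2*(4 - 2)) = (18 + 140)/(318*(1/237) - 2*2) = 158/(106/79 - 4) = 158/(-210/79) = 158*(-79/210) = -6241/105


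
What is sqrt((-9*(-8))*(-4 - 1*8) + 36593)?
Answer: sqrt(35729) ≈ 189.02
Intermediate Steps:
sqrt((-9*(-8))*(-4 - 1*8) + 36593) = sqrt(72*(-4 - 8) + 36593) = sqrt(72*(-12) + 36593) = sqrt(-864 + 36593) = sqrt(35729)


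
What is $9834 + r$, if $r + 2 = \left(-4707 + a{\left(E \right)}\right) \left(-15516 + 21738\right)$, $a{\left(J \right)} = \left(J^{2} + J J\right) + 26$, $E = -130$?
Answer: $181188250$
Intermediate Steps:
$a{\left(J \right)} = 26 + 2 J^{2}$ ($a{\left(J \right)} = \left(J^{2} + J^{2}\right) + 26 = 2 J^{2} + 26 = 26 + 2 J^{2}$)
$r = 181178416$ ($r = -2 + \left(-4707 + \left(26 + 2 \left(-130\right)^{2}\right)\right) \left(-15516 + 21738\right) = -2 + \left(-4707 + \left(26 + 2 \cdot 16900\right)\right) 6222 = -2 + \left(-4707 + \left(26 + 33800\right)\right) 6222 = -2 + \left(-4707 + 33826\right) 6222 = -2 + 29119 \cdot 6222 = -2 + 181178418 = 181178416$)
$9834 + r = 9834 + 181178416 = 181188250$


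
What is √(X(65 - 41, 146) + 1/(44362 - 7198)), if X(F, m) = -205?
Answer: 29*I*√84167169/18582 ≈ 14.318*I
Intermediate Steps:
√(X(65 - 41, 146) + 1/(44362 - 7198)) = √(-205 + 1/(44362 - 7198)) = √(-205 + 1/37164) = √(-7618619/37164) = 29*I*√84167169/18582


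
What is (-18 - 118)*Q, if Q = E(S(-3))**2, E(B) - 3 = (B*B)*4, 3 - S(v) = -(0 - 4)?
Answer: -6664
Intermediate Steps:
S(v) = -1 (S(v) = 3 - (-1)*(0 - 4) = 3 - (-1)*(-4) = 3 - 1*4 = 3 - 4 = -1)
E(B) = 3 + 4*B**2 (E(B) = 3 + (B*B)*4 = 3 + B**2*4 = 3 + 4*B**2)
Q = 49 (Q = (3 + 4*(-1)**2)**2 = (3 + 4*1)**2 = (3 + 4)**2 = 7**2 = 49)
(-18 - 118)*Q = (-18 - 118)*49 = -136*49 = -6664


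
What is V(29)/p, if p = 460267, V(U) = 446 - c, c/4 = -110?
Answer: 886/460267 ≈ 0.0019250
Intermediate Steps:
c = -440 (c = 4*(-110) = -440)
V(U) = 886 (V(U) = 446 - 1*(-440) = 446 + 440 = 886)
V(29)/p = 886/460267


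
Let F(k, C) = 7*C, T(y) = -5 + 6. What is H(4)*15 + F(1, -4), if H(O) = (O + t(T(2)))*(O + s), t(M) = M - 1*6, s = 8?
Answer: -208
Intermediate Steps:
T(y) = 1
t(M) = -6 + M (t(M) = M - 6 = -6 + M)
H(O) = (-5 + O)*(8 + O) (H(O) = (O + (-6 + 1))*(O + 8) = (O - 5)*(8 + O) = (-5 + O)*(8 + O))
H(4)*15 + F(1, -4) = (-40 + 4² + 3*4)*15 + 7*(-4) = (-40 + 16 + 12)*15 - 28 = -12*15 - 28 = -180 - 28 = -208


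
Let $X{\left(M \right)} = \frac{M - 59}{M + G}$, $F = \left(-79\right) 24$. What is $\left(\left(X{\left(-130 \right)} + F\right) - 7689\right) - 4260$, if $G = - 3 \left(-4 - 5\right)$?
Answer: $- \frac{1425846}{103} \approx -13843.0$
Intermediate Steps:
$F = -1896$
$G = 27$ ($G = \left(-3\right) \left(-9\right) = 27$)
$X{\left(M \right)} = \frac{-59 + M}{27 + M}$ ($X{\left(M \right)} = \frac{M - 59}{M + 27} = \frac{-59 + M}{27 + M}$)
$\left(\left(X{\left(-130 \right)} + F\right) - 7689\right) - 4260 = \left(\left(\frac{-59 - 130}{27 - 130} - 1896\right) - 7689\right) - 4260 = \left(\left(\frac{1}{-103} \left(-189\right) - 1896\right) - 7689\right) - 4260 = \left(\left(\left(- \frac{1}{103}\right) \left(-189\right) - 1896\right) - 7689\right) - 4260 = \left(\left(\frac{189}{103} - 1896\right) - 7689\right) - 4260 = \left(- \frac{195099}{103} - 7689\right) - 4260 = - \frac{987066}{103} - 4260 = - \frac{1425846}{103}$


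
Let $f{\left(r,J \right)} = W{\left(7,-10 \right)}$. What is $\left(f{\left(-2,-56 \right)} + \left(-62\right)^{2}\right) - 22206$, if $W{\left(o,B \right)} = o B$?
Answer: $-18432$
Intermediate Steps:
$W{\left(o,B \right)} = B o$
$f{\left(r,J \right)} = -70$ ($f{\left(r,J \right)} = \left(-10\right) 7 = -70$)
$\left(f{\left(-2,-56 \right)} + \left(-62\right)^{2}\right) - 22206 = \left(-70 + \left(-62\right)^{2}\right) - 22206 = \left(-70 + 3844\right) - 22206 = 3774 - 22206 = -18432$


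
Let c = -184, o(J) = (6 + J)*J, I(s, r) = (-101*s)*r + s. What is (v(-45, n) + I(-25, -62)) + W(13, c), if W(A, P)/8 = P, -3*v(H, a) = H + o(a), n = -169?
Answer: -501643/3 ≈ -1.6721e+5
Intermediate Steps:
I(s, r) = s - 101*r*s (I(s, r) = -101*r*s + s = s - 101*r*s)
o(J) = J*(6 + J)
v(H, a) = -H/3 - a*(6 + a)/3 (v(H, a) = -(H + a*(6 + a))/3 = -H/3 - a*(6 + a)/3)
W(A, P) = 8*P
(v(-45, n) + I(-25, -62)) + W(13, c) = ((-1/3*(-45) - 1/3*(-169)*(6 - 169)) - 25*(1 - 101*(-62))) + 8*(-184) = ((15 - 1/3*(-169)*(-163)) - 25*(1 + 6262)) - 1472 = ((15 - 27547/3) - 25*6263) - 1472 = (-27502/3 - 156575) - 1472 = -497227/3 - 1472 = -501643/3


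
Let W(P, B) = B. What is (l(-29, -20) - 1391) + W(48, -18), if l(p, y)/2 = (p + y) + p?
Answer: -1565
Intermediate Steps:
l(p, y) = 2*y + 4*p (l(p, y) = 2*((p + y) + p) = 2*(y + 2*p) = 2*y + 4*p)
(l(-29, -20) - 1391) + W(48, -18) = ((2*(-20) + 4*(-29)) - 1391) - 18 = ((-40 - 116) - 1391) - 18 = (-156 - 1391) - 18 = -1547 - 18 = -1565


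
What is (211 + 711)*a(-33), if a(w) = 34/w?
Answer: -31348/33 ≈ -949.94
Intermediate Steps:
(211 + 711)*a(-33) = (211 + 711)*(34/(-33)) = 922*(34*(-1/33)) = 922*(-34/33) = -31348/33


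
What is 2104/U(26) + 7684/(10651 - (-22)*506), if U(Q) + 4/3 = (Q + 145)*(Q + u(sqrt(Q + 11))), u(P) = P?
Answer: 3124708943116/3660814014249 - 3238056*sqrt(37)/168058303 ≈ 0.73636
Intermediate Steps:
U(Q) = -4/3 + (145 + Q)*(Q + sqrt(11 + Q)) (U(Q) = -4/3 + (Q + 145)*(Q + sqrt(Q + 11)) = -4/3 + (145 + Q)*(Q + sqrt(11 + Q)))
2104/U(26) + 7684/(10651 - (-22)*506) = 2104/(-4/3 + 26**2 + 145*26 + 145*sqrt(11 + 26) + 26*sqrt(11 + 26)) + 7684/(10651 - (-22)*506) = 2104/(-4/3 + 676 + 3770 + 145*sqrt(37) + 26*sqrt(37)) + 7684/(10651 - 1*(-11132)) = 2104/(13334/3 + 171*sqrt(37)) + 7684/(10651 + 11132) = 2104/(13334/3 + 171*sqrt(37)) + 7684/21783 = 7684/21783 + 2104/(13334/3 + 171*sqrt(37))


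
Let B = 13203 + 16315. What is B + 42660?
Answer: 72178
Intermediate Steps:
B = 29518
B + 42660 = 29518 + 42660 = 72178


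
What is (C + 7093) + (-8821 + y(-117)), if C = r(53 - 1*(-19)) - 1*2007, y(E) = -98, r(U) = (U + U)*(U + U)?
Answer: 16903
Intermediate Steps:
r(U) = 4*U² (r(U) = (2*U)*(2*U) = 4*U²)
C = 18729 (C = 4*(53 - 1*(-19))² - 1*2007 = 4*(53 + 19)² - 2007 = 4*72² - 2007 = 4*5184 - 2007 = 20736 - 2007 = 18729)
(C + 7093) + (-8821 + y(-117)) = (18729 + 7093) + (-8821 - 98) = 25822 - 8919 = 16903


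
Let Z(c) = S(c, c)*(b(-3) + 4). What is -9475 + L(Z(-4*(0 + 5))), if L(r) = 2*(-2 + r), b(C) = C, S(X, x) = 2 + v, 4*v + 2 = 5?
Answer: -18947/2 ≈ -9473.5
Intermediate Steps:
v = ¾ (v = -½ + (¼)*5 = -½ + 5/4 = ¾ ≈ 0.75000)
S(X, x) = 11/4 (S(X, x) = 2 + ¾ = 11/4)
Z(c) = 11/4 (Z(c) = 11*(-3 + 4)/4 = (11/4)*1 = 11/4)
L(r) = -4 + 2*r
-9475 + L(Z(-4*(0 + 5))) = -9475 + (-4 + 2*(11/4)) = -9475 + (-4 + 11/2) = -9475 + 3/2 = -18947/2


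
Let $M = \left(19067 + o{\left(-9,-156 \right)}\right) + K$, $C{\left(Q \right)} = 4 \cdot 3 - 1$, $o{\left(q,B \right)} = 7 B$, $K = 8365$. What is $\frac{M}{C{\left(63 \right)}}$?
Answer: $\frac{26340}{11} \approx 2394.5$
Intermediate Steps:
$C{\left(Q \right)} = 11$ ($C{\left(Q \right)} = 12 - 1 = 11$)
$M = 26340$ ($M = \left(19067 + 7 \left(-156\right)\right) + 8365 = \left(19067 - 1092\right) + 8365 = 17975 + 8365 = 26340$)
$\frac{M}{C{\left(63 \right)}} = \frac{26340}{11}$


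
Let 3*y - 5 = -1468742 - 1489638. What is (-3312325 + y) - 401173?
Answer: -4699623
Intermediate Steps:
y = -986125 (y = 5/3 + (-1468742 - 1489638)/3 = 5/3 + (⅓)*(-2958380) = 5/3 - 2958380/3 = -986125)
(-3312325 + y) - 401173 = (-3312325 - 986125) - 401173 = -4298450 - 401173 = -4699623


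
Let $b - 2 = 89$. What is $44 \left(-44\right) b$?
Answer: $-176176$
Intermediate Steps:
$b = 91$ ($b = 2 + 89 = 91$)
$44 \left(-44\right) b = 44 \left(-44\right) 91 = \left(-1936\right) 91 = -176176$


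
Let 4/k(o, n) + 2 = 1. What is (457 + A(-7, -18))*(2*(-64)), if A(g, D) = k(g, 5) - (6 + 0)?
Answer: -57216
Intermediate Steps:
k(o, n) = -4 (k(o, n) = 4/(-2 + 1) = 4/(-1) = 4*(-1) = -4)
A(g, D) = -10 (A(g, D) = -4 - (6 + 0) = -4 - 1*6 = -4 - 6 = -10)
(457 + A(-7, -18))*(2*(-64)) = (457 - 10)*(2*(-64)) = 447*(-128) = -57216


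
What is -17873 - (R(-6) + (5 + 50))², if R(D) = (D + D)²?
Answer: -57474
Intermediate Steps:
R(D) = 4*D² (R(D) = (2*D)² = 4*D²)
-17873 - (R(-6) + (5 + 50))² = -17873 - (4*(-6)² + (5 + 50))² = -17873 - (4*36 + 55)² = -17873 - (144 + 55)² = -17873 - 1*199² = -17873 - 1*39601 = -17873 - 39601 = -57474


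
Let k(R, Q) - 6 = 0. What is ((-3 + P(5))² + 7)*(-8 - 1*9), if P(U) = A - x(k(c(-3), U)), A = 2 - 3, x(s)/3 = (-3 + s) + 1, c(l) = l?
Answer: -4471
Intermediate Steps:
k(R, Q) = 6 (k(R, Q) = 6 + 0 = 6)
x(s) = -6 + 3*s (x(s) = 3*((-3 + s) + 1) = 3*(-2 + s) = -6 + 3*s)
A = -1
P(U) = -13 (P(U) = -1 - (-6 + 3*6) = -1 - (-6 + 18) = -1 - 1*12 = -1 - 12 = -13)
((-3 + P(5))² + 7)*(-8 - 1*9) = ((-3 - 13)² + 7)*(-8 - 1*9) = ((-16)² + 7)*(-8 - 9) = (256 + 7)*(-17) = 263*(-17) = -4471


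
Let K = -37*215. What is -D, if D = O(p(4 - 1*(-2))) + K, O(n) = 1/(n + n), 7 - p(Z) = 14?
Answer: 111371/14 ≈ 7955.1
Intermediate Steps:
p(Z) = -7 (p(Z) = 7 - 1*14 = 7 - 14 = -7)
O(n) = 1/(2*n)
K = -7955
D = -111371/14 (D = (½)/(-7) - 7955 = (½)*(-⅐) - 7955 = -1/14 - 7955 = -111371/14 ≈ -7955.1)
-D = -1*(-111371/14) = 111371/14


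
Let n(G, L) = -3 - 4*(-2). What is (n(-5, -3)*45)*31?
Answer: 6975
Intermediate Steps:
n(G, L) = 5 (n(G, L) = -3 + 8 = 5)
(n(-5, -3)*45)*31 = (5*45)*31 = 225*31 = 6975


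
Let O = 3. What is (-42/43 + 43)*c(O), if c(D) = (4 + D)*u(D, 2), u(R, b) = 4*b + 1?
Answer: 113841/43 ≈ 2647.5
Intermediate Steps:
u(R, b) = 1 + 4*b
c(D) = 36 + 9*D (c(D) = (4 + D)*(1 + 4*2) = (4 + D)*(1 + 8) = (4 + D)*9 = 36 + 9*D)
(-42/43 + 43)*c(O) = (-42/43 + 43)*(36 + 9*3) = (-42*1/43 + 43)*(36 + 27) = (-42/43 + 43)*63 = (1807/43)*63 = 113841/43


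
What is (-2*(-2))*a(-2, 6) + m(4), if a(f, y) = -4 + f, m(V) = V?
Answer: -20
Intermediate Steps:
(-2*(-2))*a(-2, 6) + m(4) = (-2*(-2))*(-4 - 2) + 4 = 4*(-6) + 4 = -24 + 4 = -20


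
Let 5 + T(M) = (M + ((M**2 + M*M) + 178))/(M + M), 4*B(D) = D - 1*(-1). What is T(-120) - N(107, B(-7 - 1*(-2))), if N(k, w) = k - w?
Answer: -27989/120 ≈ -233.24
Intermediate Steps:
B(D) = 1/4 + D/4 (B(D) = (D - 1*(-1))/4 = (D + 1)/4 = (1 + D)/4 = 1/4 + D/4)
T(M) = -5 + (178 + M + 2*M**2)/(2*M) (T(M) = -5 + (M + ((M**2 + M*M) + 178))/(M + M) = -5 + (M + ((M**2 + M**2) + 178))/((2*M)) = -5 + (M + (2*M**2 + 178))*(1/(2*M)) = -5 + (M + (178 + 2*M**2))*(1/(2*M)) = -5 + (178 + M + 2*M**2)*(1/(2*M)) = -5 + (178 + M + 2*M**2)/(2*M))
T(-120) - N(107, B(-7 - 1*(-2))) = (-9/2 - 120 + 89/(-120)) - (107 - (1/4 + (-7 - 1*(-2))/4)) = (-9/2 - 120 + 89*(-1/120)) - (107 - (1/4 + (-7 + 2)/4)) = (-9/2 - 120 - 89/120) - (107 - (1/4 + (1/4)*(-5))) = -15029/120 - (107 - (1/4 - 5/4)) = -15029/120 - (107 - 1*(-1)) = -15029/120 - (107 + 1) = -15029/120 - 1*108 = -15029/120 - 108 = -27989/120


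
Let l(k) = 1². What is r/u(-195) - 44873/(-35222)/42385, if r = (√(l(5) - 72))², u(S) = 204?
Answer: -52992821639/152274215940 ≈ -0.34801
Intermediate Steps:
l(k) = 1
r = -71 (r = (√(1 - 72))² = (√(-71))² = (I*√71)² = -71)
r/u(-195) - 44873/(-35222)/42385 = -71/204 - 44873/(-35222)/42385 = -71*1/204 - 44873*(-1/35222)*(1/42385) = -71/204 + (44873/35222)*(1/42385) = -71/204 + 44873/1492884470 = -52992821639/152274215940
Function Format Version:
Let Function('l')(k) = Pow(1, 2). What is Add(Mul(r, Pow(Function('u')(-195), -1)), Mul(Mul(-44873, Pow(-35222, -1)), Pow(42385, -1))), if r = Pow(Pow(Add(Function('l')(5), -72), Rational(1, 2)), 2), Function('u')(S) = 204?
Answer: Rational(-52992821639, 152274215940) ≈ -0.34801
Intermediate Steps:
Function('l')(k) = 1
r = -71 (r = Pow(Pow(Add(1, -72), Rational(1, 2)), 2) = Pow(Pow(-71, Rational(1, 2)), 2) = Pow(Mul(I, Pow(71, Rational(1, 2))), 2) = -71)
Add(Mul(r, Pow(Function('u')(-195), -1)), Mul(Mul(-44873, Pow(-35222, -1)), Pow(42385, -1))) = Add(Mul(-71, Pow(204, -1)), Mul(Mul(-44873, Pow(-35222, -1)), Pow(42385, -1))) = Add(Mul(-71, Rational(1, 204)), Mul(Mul(-44873, Rational(-1, 35222)), Rational(1, 42385))) = Add(Rational(-71, 204), Mul(Rational(44873, 35222), Rational(1, 42385))) = Add(Rational(-71, 204), Rational(44873, 1492884470)) = Rational(-52992821639, 152274215940)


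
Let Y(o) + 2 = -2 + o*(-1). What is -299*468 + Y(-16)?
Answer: -139920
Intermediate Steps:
Y(o) = -4 - o (Y(o) = -2 + (-2 + o*(-1)) = -2 + (-2 - o) = -4 - o)
-299*468 + Y(-16) = -299*468 + (-4 - 1*(-16)) = -139932 + (-4 + 16) = -139932 + 12 = -139920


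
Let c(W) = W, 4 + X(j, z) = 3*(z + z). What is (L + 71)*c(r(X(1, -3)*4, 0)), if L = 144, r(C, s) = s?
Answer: 0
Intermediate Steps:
X(j, z) = -4 + 6*z (X(j, z) = -4 + 3*(z + z) = -4 + 3*(2*z) = -4 + 6*z)
(L + 71)*c(r(X(1, -3)*4, 0)) = (144 + 71)*0 = 215*0 = 0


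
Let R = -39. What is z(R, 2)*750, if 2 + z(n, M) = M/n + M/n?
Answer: -20500/13 ≈ -1576.9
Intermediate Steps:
z(n, M) = -2 + 2*M/n (z(n, M) = -2 + (M/n + M/n) = -2 + 2*M/n)
z(R, 2)*750 = (-2 + 2*2/(-39))*750 = (-2 + 2*2*(-1/39))*750 = (-2 - 4/39)*750 = -82/39*750 = -20500/13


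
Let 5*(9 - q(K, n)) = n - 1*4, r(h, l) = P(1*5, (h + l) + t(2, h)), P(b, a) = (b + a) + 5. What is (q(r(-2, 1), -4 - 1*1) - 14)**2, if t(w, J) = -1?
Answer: 256/25 ≈ 10.240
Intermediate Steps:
P(b, a) = 5 + a + b (P(b, a) = (a + b) + 5 = 5 + a + b)
r(h, l) = 9 + h + l (r(h, l) = 5 + ((h + l) - 1) + 1*5 = 5 + (-1 + h + l) + 5 = 9 + h + l)
q(K, n) = 49/5 - n/5 (q(K, n) = 9 - (n - 1*4)/5 = 9 - (n - 4)/5 = 9 - (-4 + n)/5 = 9 + (4/5 - n/5) = 49/5 - n/5)
(q(r(-2, 1), -4 - 1*1) - 14)**2 = ((49/5 - (-4 - 1*1)/5) - 14)**2 = ((49/5 - (-4 - 1)/5) - 14)**2 = ((49/5 - 1/5*(-5)) - 14)**2 = ((49/5 + 1) - 14)**2 = (54/5 - 14)**2 = (-16/5)**2 = 256/25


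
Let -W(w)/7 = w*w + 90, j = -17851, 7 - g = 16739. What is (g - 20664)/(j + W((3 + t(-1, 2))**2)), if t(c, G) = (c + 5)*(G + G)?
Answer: 9349/232682 ≈ 0.040179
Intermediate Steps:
t(c, G) = 2*G*(5 + c) (t(c, G) = (5 + c)*(2*G) = 2*G*(5 + c))
g = -16732 (g = 7 - 1*16739 = 7 - 16739 = -16732)
W(w) = -630 - 7*w**2 (W(w) = -7*(w*w + 90) = -7*(w**2 + 90) = -7*(90 + w**2) = -630 - 7*w**2)
(g - 20664)/(j + W((3 + t(-1, 2))**2)) = (-16732 - 20664)/(-17851 + (-630 - 7*(3 + 2*2*(5 - 1))**4)) = -37396/(-17851 + (-630 - 7*(3 + 2*2*4)**4)) = -37396/(-17851 + (-630 - 7*(3 + 16)**4)) = -37396/(-17851 + (-630 - 7*(19**2)**2)) = -37396/(-17851 + (-630 - 7*361**2)) = -37396/(-17851 + (-630 - 7*130321)) = -37396/(-17851 + (-630 - 912247)) = -37396/(-17851 - 912877) = -37396/(-930728) = -37396*(-1/930728) = 9349/232682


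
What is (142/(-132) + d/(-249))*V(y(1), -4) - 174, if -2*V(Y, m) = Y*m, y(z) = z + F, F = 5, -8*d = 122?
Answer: -169977/913 ≈ -186.17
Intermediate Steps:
d = -61/4 (d = -⅛*122 = -61/4 ≈ -15.250)
y(z) = 5 + z (y(z) = z + 5 = 5 + z)
V(Y, m) = -Y*m/2
(142/(-132) + d/(-249))*V(y(1), -4) - 174 = (142/(-132) - 61/4/(-249))*(-½*(5 + 1)*(-4)) - 174 = (142*(-1/132) - 61/4*(-1/249))*(-½*6*(-4)) - 174 = (-71/66 + 61/996)*12 - 174 = -3705/3652*12 - 174 = -11115/913 - 174 = -169977/913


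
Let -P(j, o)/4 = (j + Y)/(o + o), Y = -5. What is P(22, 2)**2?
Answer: 289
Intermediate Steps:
P(j, o) = -2*(-5 + j)/o (P(j, o) = -4*(j - 5)/(o + o) = -4*(-5 + j)/(2*o) = -4*(-5 + j)*1/(2*o) = -2*(-5 + j)/o)
P(22, 2)**2 = (2*(5 - 1*22)/2)**2 = (2*(1/2)*(5 - 22))**2 = (2*(1/2)*(-17))**2 = (-17)**2 = 289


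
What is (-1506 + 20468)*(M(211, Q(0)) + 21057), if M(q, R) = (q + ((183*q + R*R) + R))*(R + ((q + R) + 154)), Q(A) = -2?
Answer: 266174201766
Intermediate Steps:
M(q, R) = (154 + q + 2*R)*(R + R² + 184*q) (M(q, R) = (q + ((183*q + R²) + R))*(R + ((R + q) + 154)) = (q + ((R² + 183*q) + R))*(R + (154 + R + q)) = (q + (R + R² + 183*q))*(154 + q + 2*R) = (R + R² + 184*q)*(154 + q + 2*R) = (154 + q + 2*R)*(R + R² + 184*q))
(-1506 + 20468)*(M(211, Q(0)) + 21057) = (-1506 + 20468)*((2*(-2)³ + 154*(-2) + 156*(-2)² + 184*211² + 28336*211 + 211*(-2)² + 369*(-2)*211) + 21057) = 18962*((2*(-8) - 308 + 156*4 + 184*44521 + 5978896 + 211*4 - 155718) + 21057) = 18962*((-16 - 308 + 624 + 8191864 + 5978896 + 844 - 155718) + 21057) = 18962*(14016186 + 21057) = 18962*14037243 = 266174201766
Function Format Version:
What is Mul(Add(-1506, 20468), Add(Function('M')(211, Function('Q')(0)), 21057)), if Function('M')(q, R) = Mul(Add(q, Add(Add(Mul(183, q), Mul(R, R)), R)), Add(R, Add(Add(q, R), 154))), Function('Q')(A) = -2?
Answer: 266174201766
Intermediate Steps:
Function('M')(q, R) = Mul(Add(154, q, Mul(2, R)), Add(R, Pow(R, 2), Mul(184, q))) (Function('M')(q, R) = Mul(Add(q, Add(Add(Mul(183, q), Pow(R, 2)), R)), Add(R, Add(Add(R, q), 154))) = Mul(Add(q, Add(Add(Pow(R, 2), Mul(183, q)), R)), Add(R, Add(154, R, q))) = Mul(Add(q, Add(R, Pow(R, 2), Mul(183, q))), Add(154, q, Mul(2, R))) = Mul(Add(R, Pow(R, 2), Mul(184, q)), Add(154, q, Mul(2, R))) = Mul(Add(154, q, Mul(2, R)), Add(R, Pow(R, 2), Mul(184, q))))
Mul(Add(-1506, 20468), Add(Function('M')(211, Function('Q')(0)), 21057)) = Mul(Add(-1506, 20468), Add(Add(Mul(2, Pow(-2, 3)), Mul(154, -2), Mul(156, Pow(-2, 2)), Mul(184, Pow(211, 2)), Mul(28336, 211), Mul(211, Pow(-2, 2)), Mul(369, -2, 211)), 21057)) = Mul(18962, Add(Add(Mul(2, -8), -308, Mul(156, 4), Mul(184, 44521), 5978896, Mul(211, 4), -155718), 21057)) = Mul(18962, Add(Add(-16, -308, 624, 8191864, 5978896, 844, -155718), 21057)) = Mul(18962, Add(14016186, 21057)) = Mul(18962, 14037243) = 266174201766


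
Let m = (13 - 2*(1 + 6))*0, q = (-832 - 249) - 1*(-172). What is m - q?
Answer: 909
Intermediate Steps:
q = -909 (q = -1081 + 172 = -909)
m = 0 (m = (13 - 2*7)*0 = (13 - 14)*0 = -1*0 = 0)
m - q = 0 - 1*(-909) = 0 + 909 = 909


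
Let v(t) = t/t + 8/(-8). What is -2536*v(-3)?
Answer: 0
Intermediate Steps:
v(t) = 0 (v(t) = 1 + 8*(-1/8) = 1 - 1 = 0)
-2536*v(-3) = -2536*0 = 0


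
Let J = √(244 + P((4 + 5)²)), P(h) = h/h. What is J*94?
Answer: 658*√5 ≈ 1471.3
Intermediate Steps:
P(h) = 1
J = 7*√5 (J = √(244 + 1) = √245 = 7*√5 ≈ 15.652)
J*94 = (7*√5)*94 = 658*√5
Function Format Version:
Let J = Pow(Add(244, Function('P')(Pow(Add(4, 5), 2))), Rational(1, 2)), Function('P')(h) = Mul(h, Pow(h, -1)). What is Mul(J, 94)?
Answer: Mul(658, Pow(5, Rational(1, 2))) ≈ 1471.3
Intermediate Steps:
Function('P')(h) = 1
J = Mul(7, Pow(5, Rational(1, 2))) (J = Pow(Add(244, 1), Rational(1, 2)) = Pow(245, Rational(1, 2)) = Mul(7, Pow(5, Rational(1, 2))) ≈ 15.652)
Mul(J, 94) = Mul(Mul(7, Pow(5, Rational(1, 2))), 94) = Mul(658, Pow(5, Rational(1, 2)))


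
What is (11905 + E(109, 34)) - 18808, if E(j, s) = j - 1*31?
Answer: -6825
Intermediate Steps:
E(j, s) = -31 + j (E(j, s) = j - 31 = -31 + j)
(11905 + E(109, 34)) - 18808 = (11905 + (-31 + 109)) - 18808 = (11905 + 78) - 18808 = 11983 - 18808 = -6825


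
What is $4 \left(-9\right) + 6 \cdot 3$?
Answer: $-18$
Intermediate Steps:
$4 \left(-9\right) + 6 \cdot 3 = -36 + 18 = -18$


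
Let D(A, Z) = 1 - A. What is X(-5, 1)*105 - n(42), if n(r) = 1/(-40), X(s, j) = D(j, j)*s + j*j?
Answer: 4201/40 ≈ 105.03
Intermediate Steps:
X(s, j) = j**2 + s*(1 - j) (X(s, j) = (1 - j)*s + j*j = s*(1 - j) + j**2 = j**2 + s*(1 - j))
n(r) = -1/40
X(-5, 1)*105 - n(42) = (1**2 - 1*(-5)*(-1 + 1))*105 - 1*(-1/40) = (1 - 1*(-5)*0)*105 + 1/40 = (1 + 0)*105 + 1/40 = 1*105 + 1/40 = 105 + 1/40 = 4201/40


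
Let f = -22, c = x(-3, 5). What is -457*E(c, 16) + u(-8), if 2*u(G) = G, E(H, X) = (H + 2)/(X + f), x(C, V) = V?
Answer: 3175/6 ≈ 529.17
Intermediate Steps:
c = 5
E(H, X) = (2 + H)/(-22 + X) (E(H, X) = (H + 2)/(X - 22) = (2 + H)/(-22 + X))
u(G) = G/2
-457*E(c, 16) + u(-8) = -457*(2 + 5)/(-22 + 16) + (1/2)*(-8) = -457*7/(-6) - 4 = -(-457)*7/6 - 4 = -457*(-7/6) - 4 = 3199/6 - 4 = 3175/6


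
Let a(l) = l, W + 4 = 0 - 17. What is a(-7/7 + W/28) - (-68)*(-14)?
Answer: -3815/4 ≈ -953.75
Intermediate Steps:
W = -21 (W = -4 + (0 - 17) = -4 - 17 = -21)
a(-7/7 + W/28) - (-68)*(-14) = (-7/7 - 21/28) - (-68)*(-14) = (-7*⅐ - 21*1/28) - 1*952 = (-1 - ¾) - 952 = -7/4 - 952 = -3815/4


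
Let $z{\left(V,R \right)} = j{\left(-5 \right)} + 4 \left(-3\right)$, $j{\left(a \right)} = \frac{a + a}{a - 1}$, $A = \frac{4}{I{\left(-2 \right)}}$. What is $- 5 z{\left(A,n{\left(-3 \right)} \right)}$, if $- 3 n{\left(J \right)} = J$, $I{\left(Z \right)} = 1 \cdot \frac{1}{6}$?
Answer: $\frac{155}{3} \approx 51.667$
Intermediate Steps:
$I{\left(Z \right)} = \frac{1}{6}$ ($I{\left(Z \right)} = 1 \cdot \frac{1}{6} = \frac{1}{6}$)
$n{\left(J \right)} = - \frac{J}{3}$
$A = 24$ ($A = 4 \frac{1}{\frac{1}{6}} = 4 \cdot 6 = 24$)
$j{\left(a \right)} = \frac{2 a}{-1 + a}$
$z{\left(V,R \right)} = - \frac{31}{3}$ ($z{\left(V,R \right)} = 2 \left(-5\right) \frac{1}{-1 - 5} + 4 \left(-3\right) = 2 \left(-5\right) \frac{1}{-6} - 12 = 2 \left(-5\right) \left(- \frac{1}{6}\right) - 12 = \frac{5}{3} - 12 = - \frac{31}{3}$)
$- 5 z{\left(A,n{\left(-3 \right)} \right)} = \left(-5\right) \left(- \frac{31}{3}\right) = \frac{155}{3}$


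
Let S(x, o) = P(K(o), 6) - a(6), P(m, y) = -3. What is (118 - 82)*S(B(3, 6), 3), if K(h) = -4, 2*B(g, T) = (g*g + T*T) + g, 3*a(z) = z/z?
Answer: -120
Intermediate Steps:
a(z) = ⅓ (a(z) = (z/z)/3 = (⅓)*1 = ⅓)
B(g, T) = g/2 + T²/2 + g²/2 (B(g, T) = ((g*g + T*T) + g)/2 = ((g² + T²) + g)/2 = ((T² + g²) + g)/2 = (g + T² + g²)/2 = g/2 + T²/2 + g²/2)
S(x, o) = -10/3 (S(x, o) = -3 - 1*⅓ = -3 - ⅓ = -10/3)
(118 - 82)*S(B(3, 6), 3) = (118 - 82)*(-10/3) = 36*(-10/3) = -120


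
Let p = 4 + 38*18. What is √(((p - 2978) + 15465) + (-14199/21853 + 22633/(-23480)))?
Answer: 3*√57311995565452290/6257420 ≈ 114.78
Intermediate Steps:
p = 688 (p = 4 + 684 = 688)
√(((p - 2978) + 15465) + (-14199/21853 + 22633/(-23480))) = √(((688 - 2978) + 15465) + (-14199/21853 + 22633/(-23480))) = √((-2290 + 15465) + (-14199*1/21853 + 22633*(-1/23480))) = √(13175 + (-14199/21853 - 22633/23480)) = √(13175 - 827991469/513108440) = √(6759375705531/513108440) = 3*√57311995565452290/6257420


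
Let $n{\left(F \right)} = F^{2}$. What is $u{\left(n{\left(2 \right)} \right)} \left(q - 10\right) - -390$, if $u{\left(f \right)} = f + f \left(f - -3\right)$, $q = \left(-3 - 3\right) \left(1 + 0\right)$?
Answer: $-122$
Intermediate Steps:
$q = -6$ ($q = \left(-6\right) 1 = -6$)
$u{\left(f \right)} = f + f \left(3 + f\right)$ ($u{\left(f \right)} = f + f \left(f + 3\right) = f + f \left(3 + f\right)$)
$u{\left(n{\left(2 \right)} \right)} \left(q - 10\right) - -390 = 2^{2} \left(4 + 2^{2}\right) \left(-6 - 10\right) - -390 = 4 \left(4 + 4\right) \left(-16\right) + 390 = 4 \cdot 8 \left(-16\right) + 390 = 32 \left(-16\right) + 390 = -512 + 390 = -122$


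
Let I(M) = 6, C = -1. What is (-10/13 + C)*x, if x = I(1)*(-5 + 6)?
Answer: -138/13 ≈ -10.615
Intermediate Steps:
x = 6 (x = 6*(-5 + 6) = 6*1 = 6)
(-10/13 + C)*x = (-10/13 - 1)*6 = -23/13*6 = -138/13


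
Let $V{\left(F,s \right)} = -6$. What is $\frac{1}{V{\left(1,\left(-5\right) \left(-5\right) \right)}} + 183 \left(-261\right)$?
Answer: $- \frac{286579}{6} \approx -47763.0$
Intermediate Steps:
$\frac{1}{V{\left(1,\left(-5\right) \left(-5\right) \right)}} + 183 \left(-261\right) = \frac{1}{-6} + 183 \left(-261\right) = - \frac{1}{6} - 47763 = - \frac{286579}{6}$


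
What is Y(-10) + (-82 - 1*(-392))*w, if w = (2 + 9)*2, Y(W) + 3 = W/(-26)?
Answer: 88626/13 ≈ 6817.4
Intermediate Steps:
Y(W) = -3 - W/26 (Y(W) = -3 + W/(-26) = -3 + W*(-1/26) = -3 - W/26)
w = 22 (w = 11*2 = 22)
Y(-10) + (-82 - 1*(-392))*w = (-3 - 1/26*(-10)) + (-82 - 1*(-392))*22 = (-3 + 5/13) + (-82 + 392)*22 = -34/13 + 310*22 = -34/13 + 6820 = 88626/13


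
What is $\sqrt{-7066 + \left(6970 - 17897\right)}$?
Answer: $i \sqrt{17993} \approx 134.14 i$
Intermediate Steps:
$\sqrt{-7066 + \left(6970 - 17897\right)} = \sqrt{-7066 - 10927} = \sqrt{-17993} = i \sqrt{17993}$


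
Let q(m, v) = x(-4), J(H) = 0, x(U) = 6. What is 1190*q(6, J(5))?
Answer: 7140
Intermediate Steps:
q(m, v) = 6
1190*q(6, J(5)) = 1190*6 = 7140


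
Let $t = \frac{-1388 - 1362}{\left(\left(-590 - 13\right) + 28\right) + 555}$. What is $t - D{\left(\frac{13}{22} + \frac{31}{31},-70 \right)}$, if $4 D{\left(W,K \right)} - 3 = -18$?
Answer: $\frac{565}{4} \approx 141.25$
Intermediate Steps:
$D{\left(W,K \right)} = - \frac{15}{4}$ ($D{\left(W,K \right)} = \frac{3}{4} + \frac{1}{4} \left(-18\right) = \frac{3}{4} - \frac{9}{2} = - \frac{15}{4}$)
$t = \frac{275}{2}$ ($t = - \frac{2750}{\left(-603 + 28\right) + 555} = - \frac{2750}{-575 + 555} = - \frac{2750}{-20} = \left(-2750\right) \left(- \frac{1}{20}\right) = \frac{275}{2} \approx 137.5$)
$t - D{\left(\frac{13}{22} + \frac{31}{31},-70 \right)} = \frac{275}{2} - - \frac{15}{4} = \frac{275}{2} + \frac{15}{4} = \frac{565}{4}$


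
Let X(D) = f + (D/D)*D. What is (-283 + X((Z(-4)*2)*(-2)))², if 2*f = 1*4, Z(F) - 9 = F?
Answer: 90601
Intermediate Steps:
Z(F) = 9 + F
f = 2 (f = (1*4)/2 = (½)*4 = 2)
X(D) = 2 + D (X(D) = 2 + (D/D)*D = 2 + 1*D = 2 + D)
(-283 + X((Z(-4)*2)*(-2)))² = (-283 + (2 + ((9 - 4)*2)*(-2)))² = (-283 + (2 + (5*2)*(-2)))² = (-283 + (2 + 10*(-2)))² = (-283 + (2 - 20))² = (-283 - 18)² = (-301)² = 90601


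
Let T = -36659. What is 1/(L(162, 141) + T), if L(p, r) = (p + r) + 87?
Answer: -1/36269 ≈ -2.7572e-5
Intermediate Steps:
L(p, r) = 87 + p + r
1/(L(162, 141) + T) = 1/((87 + 162 + 141) - 36659) = 1/(390 - 36659) = 1/(-36269) = -1/36269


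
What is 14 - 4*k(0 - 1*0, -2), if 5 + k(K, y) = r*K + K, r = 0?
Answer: 34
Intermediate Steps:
k(K, y) = -5 + K (k(K, y) = -5 + (0*K + K) = -5 + (0 + K) = -5 + K)
14 - 4*k(0 - 1*0, -2) = 14 - 4*(-5 + (0 - 1*0)) = 14 - 4*(-5 + (0 + 0)) = 14 - 4*(-5 + 0) = 14 - 4*(-5) = 14 + 20 = 34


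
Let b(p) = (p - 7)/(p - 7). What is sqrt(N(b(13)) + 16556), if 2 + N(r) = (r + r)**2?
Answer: sqrt(16558) ≈ 128.68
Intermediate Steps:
b(p) = 1 (b(p) = (-7 + p)/(-7 + p) = 1)
N(r) = -2 + 4*r**2 (N(r) = -2 + (r + r)**2 = -2 + (2*r)**2 = -2 + 4*r**2)
sqrt(N(b(13)) + 16556) = sqrt((-2 + 4*1**2) + 16556) = sqrt((-2 + 4*1) + 16556) = sqrt((-2 + 4) + 16556) = sqrt(2 + 16556) = sqrt(16558)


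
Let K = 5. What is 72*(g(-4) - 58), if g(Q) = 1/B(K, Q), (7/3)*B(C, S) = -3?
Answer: -4232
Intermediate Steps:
B(C, S) = -9/7 (B(C, S) = (3/7)*(-3) = -9/7)
g(Q) = -7/9 (g(Q) = 1/(-9/7) = -7/9)
72*(g(-4) - 58) = 72*(-7/9 - 58) = 72*(-529/9) = -4232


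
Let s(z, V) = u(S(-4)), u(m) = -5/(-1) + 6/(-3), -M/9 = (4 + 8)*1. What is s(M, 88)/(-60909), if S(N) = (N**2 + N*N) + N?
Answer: -1/20303 ≈ -4.9254e-5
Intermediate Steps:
M = -108 (M = -9*(4 + 8) = -108 ≈ -108.00)
S(N) = N + 2*N**2 (S(N) = (N**2 + N**2) + N = 2*N**2 + N = N + 2*N**2)
u(m) = 3 (u(m) = -5*(-1) + 6*(-1/3) = 5 - 2 = 3)
s(z, V) = 3
s(M, 88)/(-60909) = 3/(-60909) = 3*(-1/60909) = -1/20303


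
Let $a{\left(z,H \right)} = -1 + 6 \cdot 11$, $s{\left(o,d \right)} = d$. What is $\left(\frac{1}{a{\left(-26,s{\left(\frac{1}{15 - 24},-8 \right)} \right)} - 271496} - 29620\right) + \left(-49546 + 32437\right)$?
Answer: $- \frac{12683699200}{271431} \approx -46729.0$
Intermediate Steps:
$a{\left(z,H \right)} = 65$ ($a{\left(z,H \right)} = -1 + 66 = 65$)
$\left(\frac{1}{a{\left(-26,s{\left(\frac{1}{15 - 24},-8 \right)} \right)} - 271496} - 29620\right) + \left(-49546 + 32437\right) = \left(\frac{1}{65 - 271496} - 29620\right) + \left(-49546 + 32437\right) = \left(\frac{1}{-271431} - 29620\right) - 17109 = \left(- \frac{1}{271431} - 29620\right) - 17109 = - \frac{8039786221}{271431} - 17109 = - \frac{12683699200}{271431}$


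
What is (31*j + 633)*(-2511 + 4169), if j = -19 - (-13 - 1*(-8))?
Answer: 329942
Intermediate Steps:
j = -14 (j = -19 - (-13 + 8) = -19 - 1*(-5) = -19 + 5 = -14)
(31*j + 633)*(-2511 + 4169) = (31*(-14) + 633)*(-2511 + 4169) = (-434 + 633)*1658 = 199*1658 = 329942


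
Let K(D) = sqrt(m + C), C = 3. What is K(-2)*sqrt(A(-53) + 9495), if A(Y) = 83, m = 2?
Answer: sqrt(47890) ≈ 218.84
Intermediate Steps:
K(D) = sqrt(5) (K(D) = sqrt(2 + 3) = sqrt(5))
K(-2)*sqrt(A(-53) + 9495) = sqrt(5)*sqrt(83 + 9495) = sqrt(5)*sqrt(9578) = sqrt(47890)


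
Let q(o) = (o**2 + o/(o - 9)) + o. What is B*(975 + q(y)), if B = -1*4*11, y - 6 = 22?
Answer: -1495164/19 ≈ -78693.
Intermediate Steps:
y = 28 (y = 6 + 22 = 28)
q(o) = o + o**2 + o/(-9 + o) (q(o) = (o**2 + o/(-9 + o)) + o = o + o**2 + o/(-9 + o))
B = -44 (B = -4*11 = -44)
B*(975 + q(y)) = -44*(975 + 28*(-8 + 28**2 - 8*28)/(-9 + 28)) = -44*(975 + 28*(-8 + 784 - 224)/19) = -44*(975 + 28*(1/19)*552) = -44*(975 + 15456/19) = -44*33981/19 = -1495164/19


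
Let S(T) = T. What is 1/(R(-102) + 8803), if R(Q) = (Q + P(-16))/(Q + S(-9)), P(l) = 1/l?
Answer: 1776/15635761 ≈ 0.00011359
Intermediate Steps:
R(Q) = (-1/16 + Q)/(-9 + Q) (R(Q) = (Q + 1/(-16))/(Q - 9) = (Q - 1/16)/(-9 + Q) = (-1/16 + Q)/(-9 + Q))
1/(R(-102) + 8803) = 1/((-1/16 - 102)/(-9 - 102) + 8803) = 1/(-1633/16/(-111) + 8803) = 1/(-1/111*(-1633/16) + 8803) = 1/(1633/1776 + 8803) = 1/(15635761/1776) = 1776/15635761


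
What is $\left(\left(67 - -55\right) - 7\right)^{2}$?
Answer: $13225$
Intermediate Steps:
$\left(\left(67 - -55\right) - 7\right)^{2} = \left(\left(67 + 55\right) - 7\right)^{2} = \left(122 - 7\right)^{2} = 115^{2} = 13225$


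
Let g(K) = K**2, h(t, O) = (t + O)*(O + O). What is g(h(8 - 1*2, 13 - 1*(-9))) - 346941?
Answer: 1170883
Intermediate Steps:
h(t, O) = 2*O*(O + t) (h(t, O) = (O + t)*(2*O) = 2*O*(O + t))
g(h(8 - 1*2, 13 - 1*(-9))) - 346941 = (2*(13 - 1*(-9))*((13 - 1*(-9)) + (8 - 1*2)))**2 - 346941 = (2*(13 + 9)*((13 + 9) + (8 - 2)))**2 - 346941 = (2*22*(22 + 6))**2 - 346941 = (2*22*28)**2 - 346941 = 1232**2 - 346941 = 1517824 - 346941 = 1170883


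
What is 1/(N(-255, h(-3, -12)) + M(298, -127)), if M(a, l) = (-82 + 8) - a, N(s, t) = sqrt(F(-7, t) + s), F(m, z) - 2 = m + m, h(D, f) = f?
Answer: -124/46217 - I*sqrt(267)/138651 ≈ -0.002683 - 0.00011785*I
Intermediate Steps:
F(m, z) = 2 + 2*m (F(m, z) = 2 + (m + m) = 2 + 2*m)
N(s, t) = sqrt(-12 + s) (N(s, t) = sqrt((2 + 2*(-7)) + s) = sqrt((2 - 14) + s) = sqrt(-12 + s))
M(a, l) = -74 - a
1/(N(-255, h(-3, -12)) + M(298, -127)) = 1/(sqrt(-12 - 255) + (-74 - 1*298)) = 1/(sqrt(-267) + (-74 - 298)) = 1/(I*sqrt(267) - 372) = 1/(-372 + I*sqrt(267))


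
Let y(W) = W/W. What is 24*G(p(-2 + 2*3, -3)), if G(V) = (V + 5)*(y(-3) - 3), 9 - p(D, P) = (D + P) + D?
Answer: -432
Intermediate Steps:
y(W) = 1
p(D, P) = 9 - P - 2*D (p(D, P) = 9 - ((D + P) + D) = 9 - (P + 2*D) = 9 + (-P - 2*D) = 9 - P - 2*D)
G(V) = -10 - 2*V (G(V) = (V + 5)*(1 - 3) = (5 + V)*(-2) = -10 - 2*V)
24*G(p(-2 + 2*3, -3)) = 24*(-10 - 2*(9 - 1*(-3) - 2*(-2 + 2*3))) = 24*(-10 - 2*(9 + 3 - 2*(-2 + 6))) = 24*(-10 - 2*(9 + 3 - 2*4)) = 24*(-10 - 2*(9 + 3 - 8)) = 24*(-10 - 2*4) = 24*(-10 - 8) = 24*(-18) = -432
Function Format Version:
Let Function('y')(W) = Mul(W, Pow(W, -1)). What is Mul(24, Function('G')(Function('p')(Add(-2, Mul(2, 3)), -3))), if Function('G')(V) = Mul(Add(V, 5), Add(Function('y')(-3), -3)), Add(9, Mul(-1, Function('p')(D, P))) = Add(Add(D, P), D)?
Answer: -432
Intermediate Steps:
Function('y')(W) = 1
Function('p')(D, P) = Add(9, Mul(-1, P), Mul(-2, D)) (Function('p')(D, P) = Add(9, Mul(-1, Add(Add(D, P), D))) = Add(9, Mul(-1, Add(P, Mul(2, D)))) = Add(9, Add(Mul(-1, P), Mul(-2, D))) = Add(9, Mul(-1, P), Mul(-2, D)))
Function('G')(V) = Add(-10, Mul(-2, V)) (Function('G')(V) = Mul(Add(V, 5), Add(1, -3)) = Mul(Add(5, V), -2) = Add(-10, Mul(-2, V)))
Mul(24, Function('G')(Function('p')(Add(-2, Mul(2, 3)), -3))) = Mul(24, Add(-10, Mul(-2, Add(9, Mul(-1, -3), Mul(-2, Add(-2, Mul(2, 3))))))) = Mul(24, Add(-10, Mul(-2, Add(9, 3, Mul(-2, Add(-2, 6)))))) = Mul(24, Add(-10, Mul(-2, Add(9, 3, Mul(-2, 4))))) = Mul(24, Add(-10, Mul(-2, Add(9, 3, -8)))) = Mul(24, Add(-10, Mul(-2, 4))) = Mul(24, Add(-10, -8)) = Mul(24, -18) = -432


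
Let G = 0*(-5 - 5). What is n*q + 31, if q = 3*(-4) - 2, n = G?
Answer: 31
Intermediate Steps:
G = 0 (G = 0*(-10) = 0)
n = 0
q = -14 (q = -12 - 2 = -14)
n*q + 31 = 0*(-14) + 31 = 0 + 31 = 31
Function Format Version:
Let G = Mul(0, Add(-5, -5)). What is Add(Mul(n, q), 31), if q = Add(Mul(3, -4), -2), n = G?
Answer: 31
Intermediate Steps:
G = 0 (G = Mul(0, -10) = 0)
n = 0
q = -14 (q = Add(-12, -2) = -14)
Add(Mul(n, q), 31) = Add(Mul(0, -14), 31) = Add(0, 31) = 31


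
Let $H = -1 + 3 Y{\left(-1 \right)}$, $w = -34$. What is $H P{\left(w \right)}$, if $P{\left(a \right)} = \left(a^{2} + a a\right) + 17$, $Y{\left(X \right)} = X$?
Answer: $-9316$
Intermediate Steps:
$P{\left(a \right)} = 17 + 2 a^{2}$ ($P{\left(a \right)} = \left(a^{2} + a^{2}\right) + 17 = 2 a^{2} + 17 = 17 + 2 a^{2}$)
$H = -4$ ($H = -1 + 3 \left(-1\right) = -1 - 3 = -4$)
$H P{\left(w \right)} = - 4 \left(17 + 2 \left(-34\right)^{2}\right) = - 4 \left(17 + 2 \cdot 1156\right) = - 4 \left(17 + 2312\right) = \left(-4\right) 2329 = -9316$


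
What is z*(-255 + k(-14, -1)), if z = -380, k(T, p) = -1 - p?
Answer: 96900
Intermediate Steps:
z*(-255 + k(-14, -1)) = -380*(-255 + (-1 - 1*(-1))) = -380*(-255 + (-1 + 1)) = -380*(-255 + 0) = -380*(-255) = 96900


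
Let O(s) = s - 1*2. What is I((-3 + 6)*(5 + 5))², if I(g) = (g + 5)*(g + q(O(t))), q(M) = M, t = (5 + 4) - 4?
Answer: 1334025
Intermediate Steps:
t = 5 (t = 9 - 4 = 5)
O(s) = -2 + s (O(s) = s - 2 = -2 + s)
I(g) = (3 + g)*(5 + g) (I(g) = (g + 5)*(g + (-2 + 5)) = (5 + g)*(g + 3) = (5 + g)*(3 + g) = (3 + g)*(5 + g))
I((-3 + 6)*(5 + 5))² = (15 + ((-3 + 6)*(5 + 5))² + 8*((-3 + 6)*(5 + 5)))² = (15 + (3*10)² + 8*(3*10))² = (15 + 30² + 8*30)² = (15 + 900 + 240)² = 1155² = 1334025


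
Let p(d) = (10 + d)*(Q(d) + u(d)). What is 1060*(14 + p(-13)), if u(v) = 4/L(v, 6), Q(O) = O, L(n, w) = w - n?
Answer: 1054700/19 ≈ 55511.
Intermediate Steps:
u(v) = 4/(6 - v)
p(d) = (10 + d)*(d - 4/(-6 + d))
1060*(14 + p(-13)) = 1060*(14 + (-40 - 4*(-13) - 13*(-6 - 13)*(10 - 13))/(-6 - 13)) = 1060*(14 + (-40 + 52 - 13*(-19)*(-3))/(-19)) = 1060*(14 - (-40 + 52 - 741)/19) = 1060*(14 - 1/19*(-729)) = 1060*(14 + 729/19) = 1060*(995/19) = 1054700/19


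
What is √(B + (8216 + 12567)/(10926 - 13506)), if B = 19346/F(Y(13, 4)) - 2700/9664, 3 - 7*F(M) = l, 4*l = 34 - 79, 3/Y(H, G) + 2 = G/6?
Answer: √520228097697577935/7402020 ≈ 97.442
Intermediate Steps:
Y(H, G) = 3/(-2 + G/6)
l = -45/4 (l = (34 - 79)/4 = (¼)*(-45) = -45/4 ≈ -11.250)
F(M) = 57/28 (F(M) = 3/7 - ⅐*(-45/4) = 3/7 + 45/28 = 57/28)
B = 1308679733/137712 (B = 19346/(57/28) - 2700/9664 = 19346*(28/57) - 2700*1/9664 = 541688/57 - 675/2416 = 1308679733/137712 ≈ 9503.0)
√(B + (8216 + 12567)/(10926 - 13506)) = √(1308679733/137712 + (8216 + 12567)/(10926 - 13506)) = √(1308679733/137712 + 20783/(-2580)) = √(1308679733/137712 + 20783*(-1/2580)) = √(1308679733/137712 - 20783/2580) = √(281127636887/29608080) = √520228097697577935/7402020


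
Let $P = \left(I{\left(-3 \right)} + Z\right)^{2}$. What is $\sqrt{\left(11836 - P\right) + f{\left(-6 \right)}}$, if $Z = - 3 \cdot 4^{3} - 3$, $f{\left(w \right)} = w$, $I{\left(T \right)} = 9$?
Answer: $i \sqrt{22766} \approx 150.88 i$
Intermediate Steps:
$Z = -195$ ($Z = \left(-3\right) 64 - 3 = -192 - 3 = -195$)
$P = 34596$ ($P = \left(9 - 195\right)^{2} = \left(-186\right)^{2} = 34596$)
$\sqrt{\left(11836 - P\right) + f{\left(-6 \right)}} = \sqrt{\left(11836 - 34596\right) - 6} = \sqrt{-22760 - 6} = \sqrt{-22766} = i \sqrt{22766}$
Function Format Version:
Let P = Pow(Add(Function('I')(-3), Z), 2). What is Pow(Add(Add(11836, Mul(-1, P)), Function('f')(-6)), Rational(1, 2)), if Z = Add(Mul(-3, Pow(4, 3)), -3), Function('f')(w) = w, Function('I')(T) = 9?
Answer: Mul(I, Pow(22766, Rational(1, 2))) ≈ Mul(150.88, I)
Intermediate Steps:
Z = -195 (Z = Add(Mul(-3, 64), -3) = Add(-192, -3) = -195)
P = 34596 (P = Pow(Add(9, -195), 2) = Pow(-186, 2) = 34596)
Pow(Add(Add(11836, Mul(-1, P)), Function('f')(-6)), Rational(1, 2)) = Pow(Add(Add(11836, Mul(-1, 34596)), -6), Rational(1, 2)) = Pow(Add(Add(11836, -34596), -6), Rational(1, 2)) = Pow(Add(-22760, -6), Rational(1, 2)) = Pow(-22766, Rational(1, 2)) = Mul(I, Pow(22766, Rational(1, 2)))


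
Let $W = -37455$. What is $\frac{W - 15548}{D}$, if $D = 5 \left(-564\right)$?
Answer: $\frac{53003}{2820} \approx 18.795$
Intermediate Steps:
$D = -2820$
$\frac{W - 15548}{D} = \frac{-37455 - 15548}{-2820} = \left(-53003\right) \left(- \frac{1}{2820}\right) = \frac{53003}{2820}$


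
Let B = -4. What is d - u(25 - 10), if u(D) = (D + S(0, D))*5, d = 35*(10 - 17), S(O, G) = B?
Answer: -300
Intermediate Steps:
S(O, G) = -4
d = -245 (d = 35*(-7) = -245)
u(D) = -20 + 5*D (u(D) = (D - 4)*5 = (-4 + D)*5 = -20 + 5*D)
d - u(25 - 10) = -245 - (-20 + 5*(25 - 10)) = -245 - (-20 + 5*15) = -245 - (-20 + 75) = -245 - 1*55 = -245 - 55 = -300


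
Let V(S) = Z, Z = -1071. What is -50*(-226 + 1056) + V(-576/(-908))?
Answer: -42571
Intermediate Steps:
V(S) = -1071
-50*(-226 + 1056) + V(-576/(-908)) = -50*(-226 + 1056) - 1071 = -50*830 - 1071 = -41500 - 1071 = -42571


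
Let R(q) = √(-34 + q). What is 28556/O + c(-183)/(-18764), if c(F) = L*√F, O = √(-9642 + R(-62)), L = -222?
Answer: 14278*√2/√(-4821 + 2*I*√6) + 111*I*√183/9382 ≈ 0.14776 - 290.65*I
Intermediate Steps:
O = √(-9642 + 4*I*√6) (O = √(-9642 + √(-34 - 62)) = √(-9642 + √(-96)) = √(-9642 + 4*I*√6) ≈ 0.0499 + 98.194*I)
c(F) = -222*√F
28556/O + c(-183)/(-18764) = 28556/(√(-9642 + 4*I*√6)) - 222*I*√183/(-18764) = 28556/√(-9642 + 4*I*√6) - 222*I*√183*(-1/18764) = 28556/√(-9642 + 4*I*√6) + 111*I*√183/9382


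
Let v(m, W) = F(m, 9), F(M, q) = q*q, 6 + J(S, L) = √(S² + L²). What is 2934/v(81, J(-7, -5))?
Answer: 326/9 ≈ 36.222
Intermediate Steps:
J(S, L) = -6 + √(L² + S²) (J(S, L) = -6 + √(S² + L²) = -6 + √(L² + S²))
F(M, q) = q²
v(m, W) = 81 (v(m, W) = 9² = 81)
2934/v(81, J(-7, -5)) = 2934/81 = 2934*(1/81) = 326/9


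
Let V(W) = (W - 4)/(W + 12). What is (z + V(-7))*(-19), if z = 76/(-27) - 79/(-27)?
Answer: 1786/45 ≈ 39.689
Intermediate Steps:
V(W) = (-4 + W)/(12 + W)
z = ⅑ (z = 76*(-1/27) - 79*(-1/27) = -76/27 + 79/27 = ⅑ ≈ 0.11111)
(z + V(-7))*(-19) = (⅑ + (-4 - 7)/(12 - 7))*(-19) = (⅑ - 11/5)*(-19) = -94/45*(-19) = 1786/45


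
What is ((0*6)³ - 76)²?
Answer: 5776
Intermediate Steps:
((0*6)³ - 76)² = (0³ - 76)² = (0 - 76)² = (-76)² = 5776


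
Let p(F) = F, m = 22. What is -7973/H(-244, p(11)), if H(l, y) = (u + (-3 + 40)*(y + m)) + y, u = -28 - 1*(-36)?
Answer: -7973/1240 ≈ -6.4298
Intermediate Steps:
u = 8 (u = -28 + 36 = 8)
H(l, y) = 822 + 38*y (H(l, y) = (8 + (-3 + 40)*(y + 22)) + y = (8 + 37*(22 + y)) + y = (8 + (814 + 37*y)) + y = (822 + 37*y) + y = 822 + 38*y)
-7973/H(-244, p(11)) = -7973/(822 + 38*11) = -7973/(822 + 418) = -7973/1240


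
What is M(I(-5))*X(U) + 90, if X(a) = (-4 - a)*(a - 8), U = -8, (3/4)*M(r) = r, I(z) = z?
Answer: 1550/3 ≈ 516.67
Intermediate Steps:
M(r) = 4*r/3
X(a) = (-8 + a)*(-4 - a) (X(a) = (-4 - a)*(-8 + a) = (-8 + a)*(-4 - a))
M(I(-5))*X(U) + 90 = ((4/3)*(-5))*(32 - 1*(-8)² + 4*(-8)) + 90 = -20*(32 - 1*64 - 32)/3 + 90 = -20*(32 - 64 - 32)/3 + 90 = -20/3*(-64) + 90 = 1280/3 + 90 = 1550/3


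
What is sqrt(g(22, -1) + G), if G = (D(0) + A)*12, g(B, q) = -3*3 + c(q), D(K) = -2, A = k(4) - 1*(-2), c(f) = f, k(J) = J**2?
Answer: sqrt(182) ≈ 13.491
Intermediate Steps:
A = 18 (A = 4**2 - 1*(-2) = 16 + 2 = 18)
g(B, q) = -9 + q (g(B, q) = -3*3 + q = -9 + q)
G = 192 (G = (-2 + 18)*12 = 16*12 = 192)
sqrt(g(22, -1) + G) = sqrt((-9 - 1) + 192) = sqrt(-10 + 192) = sqrt(182)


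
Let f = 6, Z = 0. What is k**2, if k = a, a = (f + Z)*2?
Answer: 144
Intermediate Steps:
a = 12 (a = (6 + 0)*2 = 6*2 = 12)
k = 12
k**2 = 12**2 = 144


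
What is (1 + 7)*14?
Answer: 112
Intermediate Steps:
(1 + 7)*14 = 8*14 = 112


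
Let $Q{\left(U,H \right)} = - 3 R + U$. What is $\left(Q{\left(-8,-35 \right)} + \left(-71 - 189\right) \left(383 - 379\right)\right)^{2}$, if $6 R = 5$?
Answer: $\frac{4414201}{4} \approx 1.1036 \cdot 10^{6}$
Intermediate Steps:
$R = \frac{5}{6}$ ($R = \frac{1}{6} \cdot 5 = \frac{5}{6} \approx 0.83333$)
$Q{\left(U,H \right)} = - \frac{5}{2} + U$ ($Q{\left(U,H \right)} = \left(-3\right) \frac{5}{6} + U = - \frac{5}{2} + U$)
$\left(Q{\left(-8,-35 \right)} + \left(-71 - 189\right) \left(383 - 379\right)\right)^{2} = \left(\left(- \frac{5}{2} - 8\right) + \left(-71 - 189\right) \left(383 - 379\right)\right)^{2} = \left(- \frac{21}{2} - 1040\right)^{2} = \left(- \frac{2101}{2}\right)^{2} = \frac{4414201}{4}$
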